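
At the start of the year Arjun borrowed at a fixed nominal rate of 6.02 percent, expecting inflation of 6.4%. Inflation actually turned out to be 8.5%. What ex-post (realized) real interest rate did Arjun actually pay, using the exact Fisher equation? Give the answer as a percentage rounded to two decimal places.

Ex-post: (1 + 0.0602)/(1 + 0.0850) − 1 = -2.2857%
So the realized real rate is -2.29%.

-2.29%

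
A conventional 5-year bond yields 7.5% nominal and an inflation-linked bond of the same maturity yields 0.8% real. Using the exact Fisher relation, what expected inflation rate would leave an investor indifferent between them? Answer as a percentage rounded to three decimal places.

(1 + π) = (1 + i)/(1 + r) = 1.07500 / 1.00800 = 1.066468
Break-even inflation = 1.066468 − 1 → 6.647%.

6.647%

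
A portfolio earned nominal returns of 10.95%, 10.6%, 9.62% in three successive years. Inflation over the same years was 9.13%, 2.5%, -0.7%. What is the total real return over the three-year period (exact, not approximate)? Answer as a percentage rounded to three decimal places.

Compound the nominal returns: 1.1095 × 1.1060 × 1.0962 = 1.345155.
Compound inflation: 1.0913 × 1.0250 × 0.9930 = 1.110752.
Deflate: 1.345155 / 1.110752 = 1.211030.
Total real return = 1.211030 − 1 → 21.103%.

21.103%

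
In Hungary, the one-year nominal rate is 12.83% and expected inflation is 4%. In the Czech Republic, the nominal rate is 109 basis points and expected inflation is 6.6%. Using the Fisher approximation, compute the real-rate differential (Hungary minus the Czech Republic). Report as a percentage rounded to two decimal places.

14.34%

Hungary: 12.83% − 4% = 8.830%
The Czech Republic: 1.09% − 6.6% = -5.510%
Differential = 14.340% → 14.34%.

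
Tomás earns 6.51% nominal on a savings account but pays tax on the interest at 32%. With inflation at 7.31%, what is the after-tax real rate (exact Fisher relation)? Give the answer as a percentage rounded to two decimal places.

After-tax nominal return = 6.51% × (1 − 0.32) = 4.4268%.
1 + r = 1.044268 / 1.07310 = 0.973132
After-tax real rate = 0.973132 − 1 → -2.69%.

-2.69%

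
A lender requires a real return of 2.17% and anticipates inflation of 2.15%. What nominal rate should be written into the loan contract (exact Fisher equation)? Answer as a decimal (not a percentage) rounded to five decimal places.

(1 + i) = (1 + r)(1 + π) = 1.02170 × 1.02150 = 1.04366655
i = 1.04366655 − 1, so the required nominal rate is 0.04367.

0.04367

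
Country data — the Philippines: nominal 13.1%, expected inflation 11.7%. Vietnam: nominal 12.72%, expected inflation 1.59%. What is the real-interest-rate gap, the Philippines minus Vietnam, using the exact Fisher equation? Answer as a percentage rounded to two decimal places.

The Philippines: (1 + 0.1310)/(1 + 0.1170) − 1 = 1.2534%
Vietnam: (1 + 0.1272)/(1 + 0.0159) − 1 = 10.9558%
Differential = 1.2534% − 10.9558% = -9.7024% → -9.70%.

-9.70%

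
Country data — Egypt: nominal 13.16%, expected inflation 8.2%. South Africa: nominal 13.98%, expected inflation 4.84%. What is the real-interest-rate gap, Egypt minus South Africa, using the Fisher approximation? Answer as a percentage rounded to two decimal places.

Egypt: 13.16% − 8.2% = 4.960%
South Africa: 13.98% − 4.84% = 9.140%
Differential = -4.180% → -4.18%.

-4.18%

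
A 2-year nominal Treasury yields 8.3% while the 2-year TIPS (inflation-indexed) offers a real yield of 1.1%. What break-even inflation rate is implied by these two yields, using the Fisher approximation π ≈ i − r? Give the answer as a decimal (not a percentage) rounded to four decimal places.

π ≈ i − r = 8.3% − 1.1% → 0.0720.

0.0720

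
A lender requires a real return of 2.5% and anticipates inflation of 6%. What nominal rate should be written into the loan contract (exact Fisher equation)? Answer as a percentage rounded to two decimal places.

(1 + i) = (1 + r)(1 + π) = 1.02500 × 1.06000 = 1.08650
i = 1.08650 − 1, so the required nominal rate is 8.65%.

8.65%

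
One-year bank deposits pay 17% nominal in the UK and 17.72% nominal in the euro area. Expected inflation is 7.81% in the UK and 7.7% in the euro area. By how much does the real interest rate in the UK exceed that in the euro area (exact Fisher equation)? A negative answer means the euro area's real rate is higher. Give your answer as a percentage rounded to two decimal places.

The UK: (1 + 0.1700)/(1 + 0.0781) − 1 = 8.5243%
The euro area: (1 + 0.1772)/(1 + 0.0770) − 1 = 9.3036%
Differential = 8.5243% − 9.3036% = -0.7794% → -0.78%.

-0.78%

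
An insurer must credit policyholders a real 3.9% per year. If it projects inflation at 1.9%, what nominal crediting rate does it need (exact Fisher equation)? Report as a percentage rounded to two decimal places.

(1 + i) = (1 + r)(1 + π) = 1.03900 × 1.01900 = 1.058741
i = 1.058741 − 1, so the required nominal rate is 5.87%.

5.87%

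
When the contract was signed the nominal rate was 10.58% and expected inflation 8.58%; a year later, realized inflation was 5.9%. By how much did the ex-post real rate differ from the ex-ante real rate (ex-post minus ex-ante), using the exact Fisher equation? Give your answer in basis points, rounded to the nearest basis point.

258 basis points

Ex-ante: (1 + 0.1058)/(1 + 0.0858) − 1 = 1.8420%
Ex-post: (1 + 0.1058)/(1 + 0.0590) − 1 = 4.4193%
Difference (ex-post − ex-ante) = 2.5773% → 258 basis points.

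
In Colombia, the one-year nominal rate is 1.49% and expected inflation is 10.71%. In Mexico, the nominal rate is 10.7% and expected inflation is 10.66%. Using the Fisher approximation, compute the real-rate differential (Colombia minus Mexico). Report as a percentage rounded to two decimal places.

-9.26%

Colombia: 1.49% − 10.71% = -9.220%
Mexico: 10.7% − 10.66% = 0.040%
Differential = -9.260% → -9.26%.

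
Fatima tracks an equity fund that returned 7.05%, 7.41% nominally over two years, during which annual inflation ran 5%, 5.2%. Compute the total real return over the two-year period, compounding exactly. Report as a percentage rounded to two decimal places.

4.09%

Nominal growth factor = 1.0705 × 1.0741 = 1.149824
Price-level growth factor = 1.0500 × 1.0520 = 1.104600
Real growth factor = 1.149824 / 1.104600 = 1.040942
Total real return = 1.040942 − 1 → 4.09%.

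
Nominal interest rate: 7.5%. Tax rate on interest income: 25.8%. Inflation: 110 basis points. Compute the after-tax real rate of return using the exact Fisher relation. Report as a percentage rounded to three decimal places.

After-tax nominal return = 7.5% × (1 − 0.258) = 5.5650%.
1 + r = 1.05565 / 1.01100 = 1.044164
After-tax real rate = 1.044164 − 1 → 4.416%.

4.416%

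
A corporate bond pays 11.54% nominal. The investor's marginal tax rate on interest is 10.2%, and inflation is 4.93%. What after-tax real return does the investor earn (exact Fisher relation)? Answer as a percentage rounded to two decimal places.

After-tax nominal return = 11.54% × (1 − 0.102) = 10.36292%.
1 + r = 1.1036292 / 1.04930 = 1.051777
After-tax real rate = 1.051777 − 1 → 5.18%.

5.18%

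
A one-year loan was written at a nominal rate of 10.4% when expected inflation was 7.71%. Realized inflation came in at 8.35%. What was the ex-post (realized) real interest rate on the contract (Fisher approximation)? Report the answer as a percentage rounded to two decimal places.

Ex-post: 10.4% − 8.35% = 2.050%
So the realized real rate is 2.05%.

2.05%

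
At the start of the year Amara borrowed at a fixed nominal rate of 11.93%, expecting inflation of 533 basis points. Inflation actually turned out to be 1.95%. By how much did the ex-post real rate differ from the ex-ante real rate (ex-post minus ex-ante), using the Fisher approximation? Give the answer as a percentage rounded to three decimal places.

Ex-ante: 11.93% − 5.33% = 6.600%
Ex-post: 11.93% − 1.95% = 9.980%
Difference (ex-post − ex-ante) = 3.3800% → 3.380%.

3.380%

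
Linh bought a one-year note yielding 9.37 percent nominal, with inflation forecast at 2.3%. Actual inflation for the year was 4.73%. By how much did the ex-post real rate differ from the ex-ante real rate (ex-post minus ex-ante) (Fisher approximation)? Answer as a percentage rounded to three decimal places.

Ex-ante: 9.37% − 2.3% = 7.070%
Ex-post: 9.37% − 4.73% = 4.640%
Difference (ex-post − ex-ante) = -2.4300% → -2.430%.

-2.430%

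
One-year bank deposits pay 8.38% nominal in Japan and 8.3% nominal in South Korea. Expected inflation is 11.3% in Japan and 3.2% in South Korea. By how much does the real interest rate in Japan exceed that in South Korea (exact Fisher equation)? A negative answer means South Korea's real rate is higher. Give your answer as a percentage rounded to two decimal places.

Japan: (1 + 0.0838)/(1 + 0.1130) − 1 = -2.6235%
South Korea: (1 + 0.0830)/(1 + 0.0320) − 1 = 4.9419%
Differential = -2.6235% − 4.9419% = -7.5654% → -7.57%.

-7.57%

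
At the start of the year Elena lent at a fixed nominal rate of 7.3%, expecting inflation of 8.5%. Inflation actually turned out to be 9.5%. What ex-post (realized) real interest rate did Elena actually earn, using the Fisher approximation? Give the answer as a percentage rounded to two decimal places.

-2.20%

Ex-post: 7.3% − 9.5% = -2.200%
So the realized real rate is -2.20%.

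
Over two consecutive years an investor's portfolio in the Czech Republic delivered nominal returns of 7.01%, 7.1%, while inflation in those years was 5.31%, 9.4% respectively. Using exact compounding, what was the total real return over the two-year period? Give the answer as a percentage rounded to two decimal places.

Compound the nominal returns: 1.0701 × 1.0710 = 1.146077.
Compound inflation: 1.0531 × 1.0940 = 1.152091.
Deflate: 1.146077 / 1.152091 = 0.994780.
Total real return = 0.994780 − 1 → -0.52%.

-0.52%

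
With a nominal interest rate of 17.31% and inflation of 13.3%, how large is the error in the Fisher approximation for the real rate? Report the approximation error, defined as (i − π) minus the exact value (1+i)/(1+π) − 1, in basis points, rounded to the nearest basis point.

Approximate: r ≈ 17.310% − 13.300% = 4.0100%
Exact: (1 + 0.1731)/(1 + 0.1330) − 1 = 3.5393%
Error = 4.0100% − 3.5393% = 0.4707% → 47 basis points.

47 basis points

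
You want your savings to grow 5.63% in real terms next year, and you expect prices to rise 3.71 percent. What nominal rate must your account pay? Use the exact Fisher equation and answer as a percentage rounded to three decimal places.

9.549%

(1 + i) = (1 + r)(1 + π) = 1.05630 × 1.03710 = 1.09548873
i = 1.09548873 − 1, so the required nominal rate is 9.549%.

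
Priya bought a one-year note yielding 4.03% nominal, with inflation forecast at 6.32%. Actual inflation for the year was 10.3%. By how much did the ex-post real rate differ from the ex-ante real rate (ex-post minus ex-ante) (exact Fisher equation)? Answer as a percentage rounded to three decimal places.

-3.531%

Ex-ante: (1 + 0.0403)/(1 + 0.0632) − 1 = -2.1539%
Ex-post: (1 + 0.0403)/(1 + 0.1030) − 1 = -5.6845%
Difference (ex-post − ex-ante) = -3.5306% → -3.531%.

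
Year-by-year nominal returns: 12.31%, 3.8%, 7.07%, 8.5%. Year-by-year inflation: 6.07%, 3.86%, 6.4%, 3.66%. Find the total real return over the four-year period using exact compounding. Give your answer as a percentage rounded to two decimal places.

11.46%

Compound the nominal returns: 1.1231 × 1.0380 × 1.0707 × 1.0850 = 1.354295.
Compound inflation: 1.0607 × 1.0386 × 1.0640 × 1.0366 = 1.215049.
Deflate: 1.354295 / 1.215049 = 1.114601.
Total real return = 1.114601 − 1 → 11.46%.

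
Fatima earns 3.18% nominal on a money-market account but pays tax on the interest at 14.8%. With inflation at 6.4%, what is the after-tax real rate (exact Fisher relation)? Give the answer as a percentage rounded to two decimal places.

-3.47%

After-tax nominal return = 3.18% × (1 − 0.148) = 2.70936%.
1 + r = 1.0270936 / 1.06400 = 0.965314
After-tax real rate = 0.965314 − 1 → -3.47%.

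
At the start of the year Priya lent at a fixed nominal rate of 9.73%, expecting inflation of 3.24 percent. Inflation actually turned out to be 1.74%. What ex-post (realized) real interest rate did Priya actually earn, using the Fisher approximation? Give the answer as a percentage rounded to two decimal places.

7.99%

Ex-post: 9.73% − 1.74% = 7.990%
So the realized real rate is 7.99%.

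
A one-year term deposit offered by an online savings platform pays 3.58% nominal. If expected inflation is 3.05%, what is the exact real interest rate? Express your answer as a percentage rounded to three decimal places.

1 + r = 1.03580 / 1.03050 = 1.005143
r = 1.005143 − 1 = 0.5143%, i.e. 0.514%.

0.514%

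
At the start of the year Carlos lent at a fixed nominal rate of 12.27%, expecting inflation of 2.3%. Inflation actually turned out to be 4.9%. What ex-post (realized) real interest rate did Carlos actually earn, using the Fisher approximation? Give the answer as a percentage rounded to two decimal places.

7.37%

Ex-post: 12.27% − 4.9% = 7.370%
So the realized real rate is 7.37%.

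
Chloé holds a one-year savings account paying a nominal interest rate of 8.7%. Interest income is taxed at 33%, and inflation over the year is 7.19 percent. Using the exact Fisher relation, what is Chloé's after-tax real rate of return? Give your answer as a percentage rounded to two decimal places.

After-tax nominal return = 8.7% × (1 − 0.33) = 5.8290%.
1 + r = 1.05829 / 1.07190 = 0.987303
After-tax real rate = 0.987303 − 1 → -1.27%.

-1.27%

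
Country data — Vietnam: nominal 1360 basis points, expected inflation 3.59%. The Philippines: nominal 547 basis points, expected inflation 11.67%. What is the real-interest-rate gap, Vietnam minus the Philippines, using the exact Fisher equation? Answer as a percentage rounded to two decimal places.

15.22%

Vietnam: (1 + 0.1360)/(1 + 0.0359) − 1 = 9.6631%
The Philippines: (1 + 0.0547)/(1 + 0.1167) − 1 = -5.5521%
Differential = 9.6631% − (-5.5521%) = 15.2152% → 15.22%.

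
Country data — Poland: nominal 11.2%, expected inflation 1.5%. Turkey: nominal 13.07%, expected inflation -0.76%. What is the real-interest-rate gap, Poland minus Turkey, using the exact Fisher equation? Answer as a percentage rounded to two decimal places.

-4.38%

Poland: (1 + 0.1120)/(1 + 0.0150) − 1 = 9.5567%
Turkey: (1 + 0.1307)/(1 − 0.0076) − 1 = 13.9359%
Differential = 9.5567% − 13.9359% = -4.3793% → -4.38%.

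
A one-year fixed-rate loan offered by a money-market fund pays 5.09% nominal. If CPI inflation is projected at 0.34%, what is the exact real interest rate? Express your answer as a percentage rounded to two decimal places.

By the Fisher equation, 1 + r = (1 + i)/(1 + π).
1 + r = 1.05090 / 1.00340 = 1.047339
r = 1.047339 − 1 = 4.7339%, i.e. 4.73%.

4.73%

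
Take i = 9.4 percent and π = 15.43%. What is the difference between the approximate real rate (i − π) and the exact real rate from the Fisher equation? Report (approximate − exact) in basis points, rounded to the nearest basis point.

-81 basis points

Approximate: r ≈ 9.400% − 15.430% = -6.0300%
Exact: (1 + 0.0940)/(1 + 0.1543) − 1 = -5.2239%
Error = -6.0300% − (-5.2239%) = -0.8061% → -81 basis points.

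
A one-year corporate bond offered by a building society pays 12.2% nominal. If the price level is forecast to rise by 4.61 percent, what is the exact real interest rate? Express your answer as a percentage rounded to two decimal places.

1 + r = 1.12200 / 1.04610 = 1.072555
r = 1.072555 − 1 = 7.2555%, i.e. 7.26%.

7.26%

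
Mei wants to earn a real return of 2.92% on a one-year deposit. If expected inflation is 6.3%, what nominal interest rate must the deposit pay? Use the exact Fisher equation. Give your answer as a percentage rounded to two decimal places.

(1 + i) = (1 + r)(1 + π) = 1.02920 × 1.06300 = 1.0940396
i = 1.0940396 − 1, so the required nominal rate is 9.40%.

9.40%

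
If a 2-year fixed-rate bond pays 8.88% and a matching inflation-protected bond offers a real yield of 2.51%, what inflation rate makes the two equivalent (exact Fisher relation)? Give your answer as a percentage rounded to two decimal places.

6.21%

(1 + π) = (1 + i)/(1 + r) = 1.08880 / 1.02510 = 1.062140
Break-even inflation = 1.062140 − 1 → 6.21%.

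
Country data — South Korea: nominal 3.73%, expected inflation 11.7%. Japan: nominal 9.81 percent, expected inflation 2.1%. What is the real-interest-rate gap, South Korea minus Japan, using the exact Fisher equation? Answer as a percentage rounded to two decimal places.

-14.69%

South Korea: (1 + 0.0373)/(1 + 0.1170) − 1 = -7.1352%
Japan: (1 + 0.0981)/(1 + 0.0210) − 1 = 7.5514%
Differential = -7.1352% − 7.5514% = -14.6866% → -14.69%.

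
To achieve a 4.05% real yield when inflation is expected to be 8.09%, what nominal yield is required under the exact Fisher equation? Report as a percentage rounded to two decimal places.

12.47%

(1 + i) = (1 + r)(1 + π) = 1.04050 × 1.08090 = 1.12467645
i = 1.12467645 − 1, so the required nominal rate is 12.47%.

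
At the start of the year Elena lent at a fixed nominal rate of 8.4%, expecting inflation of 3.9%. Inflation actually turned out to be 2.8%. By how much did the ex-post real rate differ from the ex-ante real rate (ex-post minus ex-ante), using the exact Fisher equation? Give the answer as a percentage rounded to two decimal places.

1.12%

Ex-ante: (1 + 0.0840)/(1 + 0.0390) − 1 = 4.3311%
Ex-post: (1 + 0.0840)/(1 + 0.0280) − 1 = 5.4475%
Difference (ex-post − ex-ante) = 1.1164% → 1.12%.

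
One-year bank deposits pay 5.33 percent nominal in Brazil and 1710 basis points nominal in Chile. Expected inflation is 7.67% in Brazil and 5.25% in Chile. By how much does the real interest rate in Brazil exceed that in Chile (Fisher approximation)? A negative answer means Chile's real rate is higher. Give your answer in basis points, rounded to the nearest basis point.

Brazil: 5.33% − 7.67% = -2.340%
Chile: 17.1% − 5.25% = 11.850%
Differential = -14.190% → -1419 basis points.

-1419 basis points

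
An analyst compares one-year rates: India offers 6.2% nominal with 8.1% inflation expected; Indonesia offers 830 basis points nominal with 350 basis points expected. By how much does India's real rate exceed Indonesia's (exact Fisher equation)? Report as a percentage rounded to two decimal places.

India: (1 + 0.0620)/(1 + 0.0810) − 1 = -1.7576%
Indonesia: (1 + 0.0830)/(1 + 0.0350) − 1 = 4.6377%
Differential = -1.7576% − 4.6377% = -6.3953% → -6.40%.

-6.40%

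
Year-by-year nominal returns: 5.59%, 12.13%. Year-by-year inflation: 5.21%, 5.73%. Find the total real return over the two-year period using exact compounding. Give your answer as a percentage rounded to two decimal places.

Compound the nominal returns: 1.0559 × 1.1213 = 1.183981.
Compound inflation: 1.0521 × 1.0573 = 1.112385.
Deflate: 1.183981 / 1.112385 = 1.064362.
Total real return = 1.064362 − 1 → 6.44%.

6.44%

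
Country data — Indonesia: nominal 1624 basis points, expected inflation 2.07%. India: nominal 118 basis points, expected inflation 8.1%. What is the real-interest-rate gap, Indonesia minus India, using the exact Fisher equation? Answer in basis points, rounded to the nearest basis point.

Indonesia: (1 + 0.1624)/(1 + 0.0207) − 1 = 13.8826%
India: (1 + 0.0118)/(1 + 0.0810) − 1 = -6.4015%
Differential = 13.8826% − (-6.4015%) = 20.2841% → 2028 basis points.

2028 basis points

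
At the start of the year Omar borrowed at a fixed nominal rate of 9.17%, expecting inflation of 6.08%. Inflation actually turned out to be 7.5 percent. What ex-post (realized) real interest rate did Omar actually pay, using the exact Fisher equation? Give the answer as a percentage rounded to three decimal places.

1.553%

Ex-post: (1 + 0.0917)/(1 + 0.0750) − 1 = 1.55349%
So the realized real rate is 1.553%.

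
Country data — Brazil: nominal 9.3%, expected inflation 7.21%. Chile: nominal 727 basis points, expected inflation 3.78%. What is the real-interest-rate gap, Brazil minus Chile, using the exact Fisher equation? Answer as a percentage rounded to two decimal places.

Brazil: (1 + 0.0930)/(1 + 0.0721) − 1 = 1.9494%
Chile: (1 + 0.0727)/(1 + 0.0378) − 1 = 3.3629%
Differential = 1.9494% − 3.3629% = -1.4134% → -1.41%.

-1.41%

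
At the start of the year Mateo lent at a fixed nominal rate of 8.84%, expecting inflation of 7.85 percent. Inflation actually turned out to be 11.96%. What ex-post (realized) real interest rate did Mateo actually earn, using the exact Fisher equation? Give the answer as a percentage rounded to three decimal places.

Ex-post: (1 + 0.0884)/(1 + 0.1196) − 1 = -2.7867%
So the realized real rate is -2.787%.

-2.787%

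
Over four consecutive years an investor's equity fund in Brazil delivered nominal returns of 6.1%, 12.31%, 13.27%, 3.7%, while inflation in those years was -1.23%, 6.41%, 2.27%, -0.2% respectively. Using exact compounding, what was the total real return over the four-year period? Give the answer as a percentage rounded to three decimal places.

Compound the nominal returns: 1.0610 × 1.1231 × 1.1327 × 1.0370 = 1.399676.
Compound inflation: 0.9877 × 1.0641 × 1.0227 × 0.9980 = 1.072720.
Deflate: 1.399676 / 1.072720 = 1.304792.
Total real return = 1.304792 − 1 → 30.479%.

30.479%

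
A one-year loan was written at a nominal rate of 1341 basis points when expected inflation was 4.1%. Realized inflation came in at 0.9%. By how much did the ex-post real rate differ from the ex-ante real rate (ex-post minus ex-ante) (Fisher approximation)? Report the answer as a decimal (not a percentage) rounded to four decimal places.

Ex-ante: 13.41% − 4.1% = 9.310%
Ex-post: 13.41% − 0.9% = 12.510%
Difference (ex-post − ex-ante) = 3.2000% → 0.0320.

0.0320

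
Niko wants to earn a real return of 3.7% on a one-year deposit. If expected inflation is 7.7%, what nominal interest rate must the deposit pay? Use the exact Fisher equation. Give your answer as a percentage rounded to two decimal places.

(1 + i) = (1 + r)(1 + π) = 1.03700 × 1.07700 = 1.116849
i = 1.116849 − 1, so the required nominal rate is 11.68%.

11.68%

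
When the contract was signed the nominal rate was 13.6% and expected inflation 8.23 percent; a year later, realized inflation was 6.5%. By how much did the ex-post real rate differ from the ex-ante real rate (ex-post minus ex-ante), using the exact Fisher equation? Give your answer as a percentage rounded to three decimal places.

Ex-ante: (1 + 0.1360)/(1 + 0.0823) − 1 = 4.9617%
Ex-post: (1 + 0.1360)/(1 + 0.0650) − 1 = 6.6667%
Difference (ex-post − ex-ante) = 1.7050% → 1.705%.

1.705%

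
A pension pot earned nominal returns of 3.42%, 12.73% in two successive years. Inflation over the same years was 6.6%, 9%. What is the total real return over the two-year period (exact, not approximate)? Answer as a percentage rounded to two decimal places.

0.34%

Compound the nominal returns: 1.0342 × 1.1273 = 1.165854.
Compound inflation: 1.0660 × 1.0900 = 1.161940.
Deflate: 1.165854 / 1.161940 = 1.003368.
Total real return = 1.003368 − 1 → 0.34%.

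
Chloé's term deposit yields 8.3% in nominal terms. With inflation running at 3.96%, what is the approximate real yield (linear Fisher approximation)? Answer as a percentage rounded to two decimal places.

r ≈ i − π = 8.3% − 3.96% = 4.34%.

4.34%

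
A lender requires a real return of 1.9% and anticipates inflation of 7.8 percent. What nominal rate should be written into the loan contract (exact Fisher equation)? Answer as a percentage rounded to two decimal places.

9.85%

(1 + i) = (1 + r)(1 + π) = 1.01900 × 1.07800 = 1.098482
i = 1.098482 − 1, so the required nominal rate is 9.85%.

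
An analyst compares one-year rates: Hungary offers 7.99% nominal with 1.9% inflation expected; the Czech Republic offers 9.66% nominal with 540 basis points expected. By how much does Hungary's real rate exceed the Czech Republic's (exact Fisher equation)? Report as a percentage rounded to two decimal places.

1.93%

Hungary: (1 + 0.0799)/(1 + 0.0190) − 1 = 5.9764%
The Czech Republic: (1 + 0.0966)/(1 + 0.0540) − 1 = 4.0417%
Differential = 5.9764% − 4.0417% = 1.9347% → 1.93%.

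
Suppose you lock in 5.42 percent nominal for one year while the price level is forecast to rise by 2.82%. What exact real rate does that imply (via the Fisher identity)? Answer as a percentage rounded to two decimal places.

2.53%

1 + r = 1.05420 / 1.02820 = 1.025287
r = 1.025287 − 1 = 2.5287%, i.e. 2.53%.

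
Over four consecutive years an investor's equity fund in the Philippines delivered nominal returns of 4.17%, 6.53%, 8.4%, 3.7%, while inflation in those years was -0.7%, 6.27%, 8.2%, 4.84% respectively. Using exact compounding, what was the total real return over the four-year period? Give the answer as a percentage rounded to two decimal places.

Nominal growth factor = 1.0417 × 1.0653 × 1.0840 × 1.0370 = 1.247449
Price-level growth factor = 0.9930 × 1.0627 × 1.0820 × 1.0484 = 1.197055
Real growth factor = 1.247449 / 1.197055 = 1.042098
Total real return = 1.042098 − 1 → 4.21%.

4.21%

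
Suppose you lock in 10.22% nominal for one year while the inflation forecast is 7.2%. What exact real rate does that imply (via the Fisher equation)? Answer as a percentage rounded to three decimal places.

By the Fisher equation, 1 + r = (1 + i)/(1 + π).
1 + r = 1.10220 / 1.07200 = 1.028172
r = 1.028172 − 1 = 2.8172%, i.e. 2.817%.

2.817%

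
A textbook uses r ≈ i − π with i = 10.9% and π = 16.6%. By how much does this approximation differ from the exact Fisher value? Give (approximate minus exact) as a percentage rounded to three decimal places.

-0.811%

Approximate: r ≈ 10.900% − 16.600% = -5.7000%
Exact: (1 + 0.1090)/(1 + 0.1660) − 1 = -4.88851%
Error = -5.7000% − (-4.88851%) = -0.81149% → -0.811%.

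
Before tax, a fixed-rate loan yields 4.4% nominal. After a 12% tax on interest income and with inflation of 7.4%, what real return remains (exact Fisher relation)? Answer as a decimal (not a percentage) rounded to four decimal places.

After-tax nominal return = 4.4% × (1 − 0.12) = 3.8720%.
1 + r = 1.03872 / 1.07400 = 0.967151
After-tax real rate = 0.967151 − 1 → -0.0328.

-0.0328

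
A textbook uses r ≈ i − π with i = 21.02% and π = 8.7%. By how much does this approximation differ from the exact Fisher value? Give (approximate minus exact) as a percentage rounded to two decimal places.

0.99%

Approximate: r ≈ 21.020% − 8.700% = 12.3200%
Exact: (1 + 0.2102)/(1 + 0.0870) − 1 = 11.3339%
Error = 12.3200% − 11.3339% = 0.9861% → 0.99%.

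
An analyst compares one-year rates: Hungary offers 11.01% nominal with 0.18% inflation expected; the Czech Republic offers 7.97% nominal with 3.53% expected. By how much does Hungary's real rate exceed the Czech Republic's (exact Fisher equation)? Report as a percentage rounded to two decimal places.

Hungary: (1 + 0.1101)/(1 + 0.0018) − 1 = 10.8105%
The Czech Republic: (1 + 0.0797)/(1 + 0.0353) − 1 = 4.2886%
Differential = 10.8105% − 4.2886% = 6.5219% → 6.52%.

6.52%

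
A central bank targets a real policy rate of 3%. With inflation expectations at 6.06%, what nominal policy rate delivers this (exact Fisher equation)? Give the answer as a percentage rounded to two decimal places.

9.24%

(1 + i) = (1 + r)(1 + π) = 1.03000 × 1.06060 = 1.092418
i = 1.092418 − 1, so the required nominal rate is 9.24%.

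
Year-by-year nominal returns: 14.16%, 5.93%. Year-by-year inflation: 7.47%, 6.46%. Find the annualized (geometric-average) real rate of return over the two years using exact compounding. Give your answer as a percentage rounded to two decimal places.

2.81%

Compound the nominal returns: 1.1416 × 1.0593 = 1.20929688.
Compound inflation: 1.0747 × 1.0646 = 1.14412562.
Deflate: 1.20929688 / 1.14412562 = 1.05696163.
Annualized real rate = 1.05696163^(1/2) − 1 = 2.8086% → 2.81%.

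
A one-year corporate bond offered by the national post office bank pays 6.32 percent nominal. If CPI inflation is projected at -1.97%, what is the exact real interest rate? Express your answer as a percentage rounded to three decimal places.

1 + r = 1.06320 / 0.98030 = 1.084566
r = 1.084566 − 1 = 8.4566%, i.e. 8.457%.

8.457%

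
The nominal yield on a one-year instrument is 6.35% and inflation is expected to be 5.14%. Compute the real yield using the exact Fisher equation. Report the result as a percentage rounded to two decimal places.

1 + r = 1.06350 / 1.05140 = 1.011508
r = 1.011508 − 1 = 1.1508%, i.e. 1.15%.

1.15%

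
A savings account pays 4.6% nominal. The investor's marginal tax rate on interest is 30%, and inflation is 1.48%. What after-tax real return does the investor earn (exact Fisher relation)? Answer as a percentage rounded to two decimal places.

After-tax nominal return = 4.6% × (1 − 0.3) = 3.2200%.
1 + r = 1.03220 / 1.01480 = 1.017146
After-tax real rate = 1.017146 − 1 → 1.71%.

1.71%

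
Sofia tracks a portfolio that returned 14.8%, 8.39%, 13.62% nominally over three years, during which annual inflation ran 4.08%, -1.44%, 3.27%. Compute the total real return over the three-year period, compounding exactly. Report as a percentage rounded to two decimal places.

33.46%

Compound the nominal returns: 1.1480 × 1.0839 × 1.1362 = 1.413793.
Compound inflation: 1.0408 × 0.9856 × 1.0327 = 1.059357.
Deflate: 1.413793 / 1.059357 = 1.334577.
Total real return = 1.334577 − 1 → 33.46%.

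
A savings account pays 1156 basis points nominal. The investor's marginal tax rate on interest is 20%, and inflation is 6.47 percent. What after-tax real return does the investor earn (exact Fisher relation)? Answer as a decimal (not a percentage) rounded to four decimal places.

After-tax nominal return = 11.56% × (1 − 0.2) = 9.2480%.
1 + r = 1.09248 / 1.06470 = 1.026092
After-tax real rate = 1.026092 − 1 → 0.0261.

0.0261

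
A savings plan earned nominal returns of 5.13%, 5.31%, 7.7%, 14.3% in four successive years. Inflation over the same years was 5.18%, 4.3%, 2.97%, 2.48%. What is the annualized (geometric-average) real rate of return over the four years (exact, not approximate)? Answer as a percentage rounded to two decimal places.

4.17%

Compound the nominal returns: 1.0513 × 1.0531 × 1.0770 × 1.1430 = 1.36288186.
Compound inflation: 1.0518 × 1.0430 × 1.0297 × 1.0248 = 1.15762342.
Deflate: 1.36288186 / 1.15762342 = 1.17731020.
Annualized real rate = 1.17731020^(1/4) − 1 = 4.1652% → 4.17%.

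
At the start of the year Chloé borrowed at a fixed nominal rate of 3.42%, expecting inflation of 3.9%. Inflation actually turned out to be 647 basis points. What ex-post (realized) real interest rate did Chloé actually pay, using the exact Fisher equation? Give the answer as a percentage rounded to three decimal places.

Ex-post: (1 + 0.0342)/(1 + 0.0647) − 1 = -2.8647%
So the realized real rate is -2.865%.

-2.865%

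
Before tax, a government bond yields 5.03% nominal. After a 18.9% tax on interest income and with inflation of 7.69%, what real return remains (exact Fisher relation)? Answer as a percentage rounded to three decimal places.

After-tax nominal return = 5.03% × (1 − 0.189) = 4.07933%.
1 + r = 1.0407933 / 1.07690 = 0.966472
After-tax real rate = 0.966472 − 1 → -3.353%.

-3.353%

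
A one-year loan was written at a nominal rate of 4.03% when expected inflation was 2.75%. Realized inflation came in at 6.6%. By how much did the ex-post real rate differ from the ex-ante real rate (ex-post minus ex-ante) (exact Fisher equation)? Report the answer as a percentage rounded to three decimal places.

Ex-ante: (1 + 0.0403)/(1 + 0.0275) − 1 = 1.2457%
Ex-post: (1 + 0.0403)/(1 + 0.0660) − 1 = -2.4109%
Difference (ex-post − ex-ante) = -3.6566% → -3.657%.

-3.657%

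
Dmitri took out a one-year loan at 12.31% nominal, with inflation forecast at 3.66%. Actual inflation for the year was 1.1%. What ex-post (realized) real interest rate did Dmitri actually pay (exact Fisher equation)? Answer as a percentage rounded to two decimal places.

11.09%

Ex-post: (1 + 0.1231)/(1 + 0.0110) − 1 = 11.0880%
So the realized real rate is 11.09%.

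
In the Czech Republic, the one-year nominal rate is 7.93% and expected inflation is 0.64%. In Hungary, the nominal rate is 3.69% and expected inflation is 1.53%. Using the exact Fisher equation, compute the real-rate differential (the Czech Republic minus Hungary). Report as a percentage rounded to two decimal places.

5.12%

The Czech Republic: (1 + 0.0793)/(1 + 0.0064) − 1 = 7.2436%
Hungary: (1 + 0.0369)/(1 + 0.0153) − 1 = 2.1275%
Differential = 7.2436% − 2.1275% = 5.1162% → 5.12%.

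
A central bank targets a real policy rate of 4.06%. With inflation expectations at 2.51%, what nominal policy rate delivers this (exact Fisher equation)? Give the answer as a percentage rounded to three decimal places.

(1 + i) = (1 + r)(1 + π) = 1.04060 × 1.02510 = 1.06671906
i = 1.06671906 − 1, so the required nominal rate is 6.672%.

6.672%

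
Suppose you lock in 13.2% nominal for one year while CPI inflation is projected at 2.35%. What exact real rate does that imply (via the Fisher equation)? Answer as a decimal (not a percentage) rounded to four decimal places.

0.1060

By the Fisher equation, 1 + r = (1 + i)/(1 + π).
1 + r = 1.13200 / 1.02350 = 1.106009
r = 1.106009 − 1 = 10.6009%, i.e. 0.1060.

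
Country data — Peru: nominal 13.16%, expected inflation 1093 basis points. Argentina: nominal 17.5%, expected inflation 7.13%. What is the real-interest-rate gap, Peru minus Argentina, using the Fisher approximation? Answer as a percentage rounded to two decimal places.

-8.14%

Peru: 13.16% − 10.93% = 2.230%
Argentina: 17.5% − 7.13% = 10.370%
Differential = -8.140% → -8.14%.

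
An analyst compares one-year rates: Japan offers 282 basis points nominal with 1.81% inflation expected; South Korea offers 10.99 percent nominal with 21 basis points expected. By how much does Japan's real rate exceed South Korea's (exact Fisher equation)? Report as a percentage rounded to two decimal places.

Japan: (1 + 0.0282)/(1 + 0.0181) − 1 = 0.9920%
South Korea: (1 + 0.1099)/(1 + 0.0021) − 1 = 10.7574%
Differential = 0.9920% − 10.7574% = -9.7654% → -9.77%.

-9.77%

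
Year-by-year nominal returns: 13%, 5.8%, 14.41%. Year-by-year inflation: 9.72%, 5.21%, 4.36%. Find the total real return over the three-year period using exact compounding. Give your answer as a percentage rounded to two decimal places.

Nominal growth factor = 1.1300 × 1.0580 × 1.1441 = 1.367817
Price-level growth factor = 1.0972 × 1.0521 × 1.0436 = 1.204694
Real growth factor = 1.367817 / 1.204694 = 1.135406
Total real return = 1.135406 − 1 → 13.54%.

13.54%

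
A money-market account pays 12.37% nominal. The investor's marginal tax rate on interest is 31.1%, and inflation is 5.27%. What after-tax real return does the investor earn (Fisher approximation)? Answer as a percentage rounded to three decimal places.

After-tax nominal return = 12.37% × (1 − 0.311) = 8.52293%.
r ≈ 8.52293% − 5.27% → 3.253%.

3.253%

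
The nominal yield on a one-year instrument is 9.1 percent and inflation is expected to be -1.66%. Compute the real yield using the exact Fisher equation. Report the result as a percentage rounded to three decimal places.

By the Fisher equation, 1 + r = (1 + i)/(1 + π).
1 + r = 1.09100 / 0.98340 = 1.109416
r = 1.109416 − 1 = 10.9416%, i.e. 10.942%.

10.942%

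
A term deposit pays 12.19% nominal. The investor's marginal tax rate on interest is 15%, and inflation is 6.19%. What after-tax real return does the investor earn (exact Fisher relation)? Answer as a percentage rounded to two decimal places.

3.93%

After-tax nominal return = 12.19% × (1 − 0.15) = 10.3615%.
1 + r = 1.103615 / 1.06190 = 1.039283
After-tax real rate = 1.039283 − 1 → 3.93%.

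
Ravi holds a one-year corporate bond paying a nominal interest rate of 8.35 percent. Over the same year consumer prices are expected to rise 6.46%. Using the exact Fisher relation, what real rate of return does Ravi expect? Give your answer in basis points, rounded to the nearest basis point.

178 basis points

By the Fisher relation, 1 + r = (1 + i)/(1 + π).
1 + r = 1.08350 / 1.06460 = 1.017753
r = 1.017753 − 1 = 1.7753%, i.e. 178 basis points.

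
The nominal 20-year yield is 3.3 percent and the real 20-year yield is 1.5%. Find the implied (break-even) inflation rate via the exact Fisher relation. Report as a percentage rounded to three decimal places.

(1 + π) = (1 + i)/(1 + r) = 1.03300 / 1.01500 = 1.017734
Break-even inflation = 1.017734 − 1 → 1.773%.

1.773%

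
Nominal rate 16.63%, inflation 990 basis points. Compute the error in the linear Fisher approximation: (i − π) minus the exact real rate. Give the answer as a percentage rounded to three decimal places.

0.606%

Approximate: r ≈ 16.630% − 9.900% = 6.7300%
Exact: (1 + 0.1663)/(1 + 0.0990) − 1 = 6.1237%
Error = 6.7300% − 6.1237% = 0.6063% → 0.606%.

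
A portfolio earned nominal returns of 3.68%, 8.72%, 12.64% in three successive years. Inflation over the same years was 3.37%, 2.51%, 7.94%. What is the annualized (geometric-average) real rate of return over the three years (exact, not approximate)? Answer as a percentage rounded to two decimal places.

Nominal growth factor = 1.0368 × 1.0872 × 1.1264 = 1.26968817
Price-level growth factor = 1.0337 × 1.0251 × 1.0794 = 1.14378175
Real growth factor = 1.26968817 / 1.14378175 = 1.11007906
Annualized real rate = 1.11007906^(1/3) − 1 = 3.5423% → 3.54%.

3.54%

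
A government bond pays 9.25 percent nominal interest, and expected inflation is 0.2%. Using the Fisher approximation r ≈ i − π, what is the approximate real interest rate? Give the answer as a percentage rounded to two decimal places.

r ≈ i − π = 9.25% − 0.2% = 9.05%.

9.05%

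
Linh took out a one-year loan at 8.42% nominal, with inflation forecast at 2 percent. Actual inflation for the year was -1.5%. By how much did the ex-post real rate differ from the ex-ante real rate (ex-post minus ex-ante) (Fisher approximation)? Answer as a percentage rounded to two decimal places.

3.50%

Ex-ante: 8.42% − 2% = 6.420%
Ex-post: 8.42% − (-1.5%) = 9.920%
Difference (ex-post − ex-ante) = 3.5000% → 3.50%.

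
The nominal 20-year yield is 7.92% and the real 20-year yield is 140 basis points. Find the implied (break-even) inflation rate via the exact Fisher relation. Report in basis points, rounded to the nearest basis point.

643 basis points

(1 + π) = (1 + i)/(1 + r) = 1.07920 / 1.01400 = 1.064300
Break-even inflation = 1.064300 − 1 → 643 basis points.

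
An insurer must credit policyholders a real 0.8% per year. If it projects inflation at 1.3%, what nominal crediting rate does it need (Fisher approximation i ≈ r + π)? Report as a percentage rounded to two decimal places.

i ≈ r + π = 0.8% + 1.3% = 2.10%.

2.10%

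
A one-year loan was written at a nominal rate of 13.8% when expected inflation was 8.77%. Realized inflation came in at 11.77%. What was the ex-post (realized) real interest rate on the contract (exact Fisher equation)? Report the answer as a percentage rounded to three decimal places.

Ex-post: (1 + 0.1380)/(1 + 0.1177) − 1 = 1.8162%
So the realized real rate is 1.816%.

1.816%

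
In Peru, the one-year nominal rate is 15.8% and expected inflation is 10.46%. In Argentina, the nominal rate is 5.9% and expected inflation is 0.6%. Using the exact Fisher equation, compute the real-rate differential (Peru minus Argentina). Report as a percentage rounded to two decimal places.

Peru: (1 + 0.1580)/(1 + 0.1046) − 1 = 4.8343%
Argentina: (1 + 0.0590)/(1 + 0.0060) − 1 = 5.2684%
Differential = 4.8343% − 5.2684% = -0.4341% → -0.43%.

-0.43%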